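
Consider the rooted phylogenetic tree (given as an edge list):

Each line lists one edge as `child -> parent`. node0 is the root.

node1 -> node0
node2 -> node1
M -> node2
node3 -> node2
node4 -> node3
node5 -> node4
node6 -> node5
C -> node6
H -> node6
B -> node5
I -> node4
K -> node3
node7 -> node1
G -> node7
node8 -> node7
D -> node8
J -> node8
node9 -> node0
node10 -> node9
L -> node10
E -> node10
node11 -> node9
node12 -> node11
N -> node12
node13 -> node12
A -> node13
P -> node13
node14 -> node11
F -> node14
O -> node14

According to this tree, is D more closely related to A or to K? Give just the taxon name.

The MRCA of D and K subtends ((M,((((C,H),B),I),K)),(G,(D,J))) (9 taxa).
The MRCA of D and A is the root, subtending the entire tree (16 taxa).
The first is nested inside the second, so D shares a more recent common ancestor with K.

K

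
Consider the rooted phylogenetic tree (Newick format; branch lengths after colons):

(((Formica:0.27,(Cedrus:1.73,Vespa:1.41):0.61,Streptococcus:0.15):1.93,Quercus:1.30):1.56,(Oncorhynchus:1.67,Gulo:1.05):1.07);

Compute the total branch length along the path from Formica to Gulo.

5.88

The path runs Formica → … → MRCA → … → Gulo; the MRCA is the root of the tree.
Branch lengths along that path: 0.27 + 1.93 + 1.56 + 1.07 + 1.05 = 5.88.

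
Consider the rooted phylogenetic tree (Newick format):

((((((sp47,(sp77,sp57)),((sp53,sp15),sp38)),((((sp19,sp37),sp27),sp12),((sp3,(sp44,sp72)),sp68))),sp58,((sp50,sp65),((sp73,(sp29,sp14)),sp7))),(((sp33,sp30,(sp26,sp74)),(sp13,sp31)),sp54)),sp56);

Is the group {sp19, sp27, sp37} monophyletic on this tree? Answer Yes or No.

Yes

The most recent common ancestor of these taxa subtends ((sp19,sp37),sp27).
That clade has exactly 3 tips — every listed taxon and nothing else — so the group is monophyletic.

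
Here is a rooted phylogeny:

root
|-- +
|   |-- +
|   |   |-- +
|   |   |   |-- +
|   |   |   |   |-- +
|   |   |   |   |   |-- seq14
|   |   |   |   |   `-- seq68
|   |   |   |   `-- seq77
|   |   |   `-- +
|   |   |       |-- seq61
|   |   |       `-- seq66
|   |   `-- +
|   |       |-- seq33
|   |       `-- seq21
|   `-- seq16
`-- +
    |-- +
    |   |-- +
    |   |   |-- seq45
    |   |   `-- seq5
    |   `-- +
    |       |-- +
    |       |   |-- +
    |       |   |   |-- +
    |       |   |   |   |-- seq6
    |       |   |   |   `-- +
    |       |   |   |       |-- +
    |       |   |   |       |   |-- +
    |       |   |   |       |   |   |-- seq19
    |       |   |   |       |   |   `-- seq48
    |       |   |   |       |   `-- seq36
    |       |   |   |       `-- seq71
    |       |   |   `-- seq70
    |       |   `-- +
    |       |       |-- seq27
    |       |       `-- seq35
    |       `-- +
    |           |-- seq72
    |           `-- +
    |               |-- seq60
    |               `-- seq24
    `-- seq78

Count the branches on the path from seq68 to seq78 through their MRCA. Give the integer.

The MRCA of seq68 and seq78 is the root of the tree.
From seq68 up to that node: 6 branches. From seq78 up to the same node: 2 branches. Total: 6 + 2 = 8.

8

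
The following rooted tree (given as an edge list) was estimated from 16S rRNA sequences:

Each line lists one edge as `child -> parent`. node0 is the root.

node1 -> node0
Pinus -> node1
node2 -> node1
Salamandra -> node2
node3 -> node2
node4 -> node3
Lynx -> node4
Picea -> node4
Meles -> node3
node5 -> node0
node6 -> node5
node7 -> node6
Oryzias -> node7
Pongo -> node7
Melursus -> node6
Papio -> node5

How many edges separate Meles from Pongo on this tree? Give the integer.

The MRCA of Meles and Pongo is the root of the tree.
From Meles up to that node: 4 branches. From Pongo up to the same node: 4 branches. Total: 4 + 4 = 8.

8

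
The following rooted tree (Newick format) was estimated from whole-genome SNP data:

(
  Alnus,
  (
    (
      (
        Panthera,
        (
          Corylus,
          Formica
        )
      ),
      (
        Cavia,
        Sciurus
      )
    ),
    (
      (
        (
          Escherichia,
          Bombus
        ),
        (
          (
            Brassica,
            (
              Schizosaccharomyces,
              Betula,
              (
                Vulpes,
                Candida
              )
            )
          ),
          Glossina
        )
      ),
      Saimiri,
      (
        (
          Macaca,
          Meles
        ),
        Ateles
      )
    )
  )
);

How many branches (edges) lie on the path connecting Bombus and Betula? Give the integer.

6

The MRCA of Bombus and Betula is the node subtending ((Escherichia,Bombus),((Brassica,(Schizosaccharomyces,Betula,(Vulpes,Candida))),Glossina)).
From Bombus up to that node: 2 branches. From Betula up to the same node: 4 branches. Total: 2 + 4 = 6.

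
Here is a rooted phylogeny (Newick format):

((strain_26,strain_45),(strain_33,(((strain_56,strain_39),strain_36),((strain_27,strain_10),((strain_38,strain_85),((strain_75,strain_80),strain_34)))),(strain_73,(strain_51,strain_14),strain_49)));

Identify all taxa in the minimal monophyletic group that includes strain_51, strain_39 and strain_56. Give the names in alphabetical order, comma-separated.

strain_10, strain_14, strain_27, strain_33, strain_34, strain_36, strain_38, strain_39, strain_49, strain_51, strain_56, strain_73, strain_75, strain_80, strain_85

Tracing strain_51: it sits inside (strain_51,strain_14).
Tracing strain_39: it sits inside (strain_56,strain_39).
Tracing strain_56: it sits inside (strain_56,strain_39).
The smallest clade enclosing all 3 is (strain_33,(((strain_56,strain_39),strain_36),((strain_27,strain_10),((strain_38,strain_85),((strain_75,strain_80),strain_34)))),(strain_73,(strain_51,strain_14),strain_49)); the answer is its 15 terminal taxa in alphabetical order.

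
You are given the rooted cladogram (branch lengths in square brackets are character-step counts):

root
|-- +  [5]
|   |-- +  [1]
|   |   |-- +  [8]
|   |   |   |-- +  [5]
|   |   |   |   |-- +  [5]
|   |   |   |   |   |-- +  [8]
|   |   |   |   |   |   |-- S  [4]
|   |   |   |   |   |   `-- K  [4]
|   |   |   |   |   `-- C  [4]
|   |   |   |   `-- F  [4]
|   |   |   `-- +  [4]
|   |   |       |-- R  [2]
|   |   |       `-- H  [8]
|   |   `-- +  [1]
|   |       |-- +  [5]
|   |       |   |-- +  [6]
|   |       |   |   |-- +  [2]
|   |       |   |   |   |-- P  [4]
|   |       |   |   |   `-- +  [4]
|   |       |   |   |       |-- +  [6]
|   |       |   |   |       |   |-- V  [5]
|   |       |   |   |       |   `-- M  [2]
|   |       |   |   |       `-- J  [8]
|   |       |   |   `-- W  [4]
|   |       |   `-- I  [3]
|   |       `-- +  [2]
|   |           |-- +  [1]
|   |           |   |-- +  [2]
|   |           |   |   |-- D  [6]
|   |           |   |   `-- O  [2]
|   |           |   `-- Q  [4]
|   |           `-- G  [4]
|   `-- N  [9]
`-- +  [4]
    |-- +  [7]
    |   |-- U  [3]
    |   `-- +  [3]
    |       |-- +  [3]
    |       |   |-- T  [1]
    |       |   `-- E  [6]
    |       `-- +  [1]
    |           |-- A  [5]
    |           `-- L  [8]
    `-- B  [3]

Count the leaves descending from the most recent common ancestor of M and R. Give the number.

16

The MRCA of M and R is the node subtending (((((S,K),C),F),(R,H)),((((P,((V,M),J)),W),I),(((D,O),Q),G))).
That clade contains 16 terminal taxa: C, D, F, G, H, I, J, K, M, O, P, Q, R, S, V, W.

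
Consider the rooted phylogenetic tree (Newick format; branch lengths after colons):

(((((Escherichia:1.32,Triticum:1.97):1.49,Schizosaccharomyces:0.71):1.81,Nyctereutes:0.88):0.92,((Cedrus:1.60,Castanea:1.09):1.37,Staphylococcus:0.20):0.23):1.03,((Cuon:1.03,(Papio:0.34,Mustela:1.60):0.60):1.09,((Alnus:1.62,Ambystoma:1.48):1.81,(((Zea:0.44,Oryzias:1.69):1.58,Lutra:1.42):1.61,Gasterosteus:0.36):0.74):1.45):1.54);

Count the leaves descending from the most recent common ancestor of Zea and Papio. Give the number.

The MRCA of Zea and Papio is the node subtending ((Cuon,(Papio,Mustela)),((Alnus,Ambystoma),(((Zea,Oryzias),Lutra),Gasterosteus))).
That clade contains 9 terminal taxa: Alnus, Ambystoma, Cuon, Gasterosteus, Lutra, Mustela, Oryzias, Papio, Zea.

9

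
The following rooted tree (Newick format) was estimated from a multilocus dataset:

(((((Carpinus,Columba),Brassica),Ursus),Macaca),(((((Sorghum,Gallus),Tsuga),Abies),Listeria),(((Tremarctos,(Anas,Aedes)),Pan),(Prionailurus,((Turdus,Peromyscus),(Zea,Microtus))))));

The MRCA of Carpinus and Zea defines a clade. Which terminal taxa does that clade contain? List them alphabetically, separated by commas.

Tracing Carpinus: it sits inside (Carpinus,Columba).
Tracing Zea: it sits inside (Zea,Microtus).
The smallest clade enclosing both is the whole tree (their MRCA is the root), so the answer is all 19 tips in alphabetical order.

Abies, Aedes, Anas, Brassica, Carpinus, Columba, Gallus, Listeria, Macaca, Microtus, Pan, Peromyscus, Prionailurus, Sorghum, Tremarctos, Tsuga, Turdus, Ursus, Zea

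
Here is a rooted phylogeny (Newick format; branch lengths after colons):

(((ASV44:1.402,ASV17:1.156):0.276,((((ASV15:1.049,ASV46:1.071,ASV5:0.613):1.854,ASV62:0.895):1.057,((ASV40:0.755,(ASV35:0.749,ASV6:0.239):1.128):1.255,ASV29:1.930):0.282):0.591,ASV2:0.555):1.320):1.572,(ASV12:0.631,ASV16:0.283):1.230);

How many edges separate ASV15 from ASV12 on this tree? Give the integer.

The MRCA of ASV15 and ASV12 is the root of the tree.
From ASV15 up to that node: 6 branches. From ASV12 up to the same node: 2 branches. Total: 6 + 2 = 8.

8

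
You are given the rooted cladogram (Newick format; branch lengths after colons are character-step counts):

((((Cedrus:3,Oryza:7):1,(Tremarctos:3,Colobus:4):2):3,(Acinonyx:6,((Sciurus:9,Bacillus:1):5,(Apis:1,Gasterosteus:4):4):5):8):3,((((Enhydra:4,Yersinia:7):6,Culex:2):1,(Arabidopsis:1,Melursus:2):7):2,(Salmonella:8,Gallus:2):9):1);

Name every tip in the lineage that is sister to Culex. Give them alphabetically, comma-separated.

Enhydra, Yersinia

Culex attaches to the tree at the node subtending ((Enhydra,Yersinia),Culex).
The other lineage descending from that same node — the sister group — is (Enhydra,Yersinia); its 2 tips in alphabetical order are the answer.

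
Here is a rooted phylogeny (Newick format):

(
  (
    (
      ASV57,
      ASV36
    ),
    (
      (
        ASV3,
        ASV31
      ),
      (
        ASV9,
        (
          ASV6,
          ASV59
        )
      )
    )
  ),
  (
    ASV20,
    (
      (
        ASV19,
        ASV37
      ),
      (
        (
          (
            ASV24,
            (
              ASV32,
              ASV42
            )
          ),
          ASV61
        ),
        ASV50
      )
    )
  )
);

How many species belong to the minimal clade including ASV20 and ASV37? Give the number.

8

The MRCA of ASV20 and ASV37 is the node subtending (ASV20,((ASV19,ASV37),(((ASV24,(ASV32,ASV42)),ASV61),ASV50))).
That clade contains 8 terminal taxa: ASV19, ASV20, ASV24, ASV32, ASV37, ASV42, ASV50, ASV61.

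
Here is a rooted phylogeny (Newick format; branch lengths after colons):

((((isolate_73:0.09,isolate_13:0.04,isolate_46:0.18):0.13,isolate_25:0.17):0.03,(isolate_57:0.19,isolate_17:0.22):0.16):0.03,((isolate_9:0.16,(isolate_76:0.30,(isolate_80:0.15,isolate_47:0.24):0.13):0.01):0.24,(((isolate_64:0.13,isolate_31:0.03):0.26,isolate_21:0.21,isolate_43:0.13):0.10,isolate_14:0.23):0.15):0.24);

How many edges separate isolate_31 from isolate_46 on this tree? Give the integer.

9

The MRCA of isolate_31 and isolate_46 is the root of the tree.
From isolate_31 up to that node: 5 branches. From isolate_46 up to the same node: 4 branches. Total: 5 + 4 = 9.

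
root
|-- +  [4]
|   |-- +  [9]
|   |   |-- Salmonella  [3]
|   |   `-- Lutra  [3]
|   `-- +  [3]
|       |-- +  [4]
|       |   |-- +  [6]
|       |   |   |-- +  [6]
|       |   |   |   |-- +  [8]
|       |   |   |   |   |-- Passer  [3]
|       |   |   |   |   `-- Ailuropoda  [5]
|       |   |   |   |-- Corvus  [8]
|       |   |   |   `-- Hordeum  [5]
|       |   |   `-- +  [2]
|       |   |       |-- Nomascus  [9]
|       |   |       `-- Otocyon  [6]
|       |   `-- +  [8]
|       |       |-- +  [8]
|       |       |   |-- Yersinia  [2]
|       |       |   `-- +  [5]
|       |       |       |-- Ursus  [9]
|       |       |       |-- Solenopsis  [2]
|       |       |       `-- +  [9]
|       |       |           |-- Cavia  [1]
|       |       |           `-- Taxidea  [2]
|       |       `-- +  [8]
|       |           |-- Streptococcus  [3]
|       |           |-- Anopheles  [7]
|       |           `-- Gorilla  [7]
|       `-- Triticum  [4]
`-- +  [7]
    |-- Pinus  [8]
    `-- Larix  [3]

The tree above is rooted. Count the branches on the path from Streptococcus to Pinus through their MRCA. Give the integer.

The MRCA of Streptococcus and Pinus is the root of the tree.
From Streptococcus up to that node: 6 branches. From Pinus up to the same node: 2 branches. Total: 6 + 2 = 8.

8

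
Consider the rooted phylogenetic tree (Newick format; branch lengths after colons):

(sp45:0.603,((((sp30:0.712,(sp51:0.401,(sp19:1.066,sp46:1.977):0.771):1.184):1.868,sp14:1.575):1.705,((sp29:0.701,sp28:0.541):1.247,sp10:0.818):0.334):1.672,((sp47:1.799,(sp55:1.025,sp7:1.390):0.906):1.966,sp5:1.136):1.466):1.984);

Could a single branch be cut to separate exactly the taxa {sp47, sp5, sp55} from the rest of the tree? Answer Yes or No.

The MRCA of the listed taxa subtends ((sp47,(sp55,sp7)),sp5).
That clade also contains sp7, which is not in the proposed group, so the group is not monophyletic.

No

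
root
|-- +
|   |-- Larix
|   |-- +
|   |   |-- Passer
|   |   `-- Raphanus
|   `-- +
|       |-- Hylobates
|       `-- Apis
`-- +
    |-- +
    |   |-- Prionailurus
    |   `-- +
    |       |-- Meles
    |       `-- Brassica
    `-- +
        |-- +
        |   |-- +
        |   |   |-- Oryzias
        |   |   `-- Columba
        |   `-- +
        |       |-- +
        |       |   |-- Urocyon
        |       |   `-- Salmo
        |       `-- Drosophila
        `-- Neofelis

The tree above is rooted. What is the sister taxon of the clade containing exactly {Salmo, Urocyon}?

Drosophila

The clade containing exactly {Salmo, Urocyon} attaches to the tree at the node subtending ((Urocyon,Salmo),Drosophila).
The other lineage descending from that same node — the sister group — is the single tip Drosophila.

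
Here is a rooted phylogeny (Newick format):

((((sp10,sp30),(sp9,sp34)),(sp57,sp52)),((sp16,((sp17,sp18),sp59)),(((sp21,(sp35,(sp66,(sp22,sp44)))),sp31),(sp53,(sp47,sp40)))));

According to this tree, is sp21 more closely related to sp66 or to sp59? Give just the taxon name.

sp66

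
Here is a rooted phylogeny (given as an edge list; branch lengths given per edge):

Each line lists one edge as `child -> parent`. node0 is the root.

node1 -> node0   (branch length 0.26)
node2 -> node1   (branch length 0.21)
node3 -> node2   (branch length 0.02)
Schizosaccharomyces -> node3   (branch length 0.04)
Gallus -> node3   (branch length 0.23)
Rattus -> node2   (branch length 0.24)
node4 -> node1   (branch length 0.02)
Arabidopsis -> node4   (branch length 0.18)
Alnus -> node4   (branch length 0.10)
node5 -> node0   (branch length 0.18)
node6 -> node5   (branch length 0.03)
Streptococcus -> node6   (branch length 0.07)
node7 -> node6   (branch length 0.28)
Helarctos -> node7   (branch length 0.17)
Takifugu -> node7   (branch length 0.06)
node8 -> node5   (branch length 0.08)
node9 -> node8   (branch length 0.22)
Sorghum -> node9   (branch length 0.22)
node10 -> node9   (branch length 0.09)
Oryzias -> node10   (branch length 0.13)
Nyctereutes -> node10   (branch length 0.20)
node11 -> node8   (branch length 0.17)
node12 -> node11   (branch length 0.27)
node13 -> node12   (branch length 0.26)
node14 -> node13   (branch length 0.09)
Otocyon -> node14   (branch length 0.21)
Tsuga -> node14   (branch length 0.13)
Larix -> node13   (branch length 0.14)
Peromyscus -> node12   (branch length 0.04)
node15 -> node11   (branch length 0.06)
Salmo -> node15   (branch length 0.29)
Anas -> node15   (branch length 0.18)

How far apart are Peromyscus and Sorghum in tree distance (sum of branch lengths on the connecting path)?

The path runs Peromyscus → … → MRCA → … → Sorghum; the MRCA is the node subtending ((Sorghum,(Oryzias,Nyctereutes)),((((Otocyon,Tsuga),Larix),Peromyscus),(Salmo,Anas))).
Branch lengths along that path: 0.04 + 0.27 + 0.17 + 0.22 + 0.22 = 0.92.

0.92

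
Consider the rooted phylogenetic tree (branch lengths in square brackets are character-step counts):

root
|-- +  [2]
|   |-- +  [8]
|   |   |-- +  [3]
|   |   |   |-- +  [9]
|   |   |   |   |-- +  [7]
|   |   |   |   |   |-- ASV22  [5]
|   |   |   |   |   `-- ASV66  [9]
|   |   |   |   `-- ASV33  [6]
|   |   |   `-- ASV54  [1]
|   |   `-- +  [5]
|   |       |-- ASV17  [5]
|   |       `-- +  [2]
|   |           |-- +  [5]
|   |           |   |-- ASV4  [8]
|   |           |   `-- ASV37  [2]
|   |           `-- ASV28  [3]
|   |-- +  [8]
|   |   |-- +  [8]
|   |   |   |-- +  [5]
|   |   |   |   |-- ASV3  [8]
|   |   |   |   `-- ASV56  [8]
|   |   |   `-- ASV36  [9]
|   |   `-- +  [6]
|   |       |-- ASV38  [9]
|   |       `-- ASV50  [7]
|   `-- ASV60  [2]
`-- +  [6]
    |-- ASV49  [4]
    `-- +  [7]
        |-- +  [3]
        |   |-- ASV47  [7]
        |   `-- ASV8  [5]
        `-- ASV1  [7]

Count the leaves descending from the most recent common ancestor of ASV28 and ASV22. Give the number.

8

The MRCA of ASV28 and ASV22 is the node subtending ((((ASV22,ASV66),ASV33),ASV54),(ASV17,((ASV4,ASV37),ASV28))).
That clade contains 8 terminal taxa: ASV17, ASV22, ASV28, ASV33, ASV37, ASV4, ASV54, ASV66.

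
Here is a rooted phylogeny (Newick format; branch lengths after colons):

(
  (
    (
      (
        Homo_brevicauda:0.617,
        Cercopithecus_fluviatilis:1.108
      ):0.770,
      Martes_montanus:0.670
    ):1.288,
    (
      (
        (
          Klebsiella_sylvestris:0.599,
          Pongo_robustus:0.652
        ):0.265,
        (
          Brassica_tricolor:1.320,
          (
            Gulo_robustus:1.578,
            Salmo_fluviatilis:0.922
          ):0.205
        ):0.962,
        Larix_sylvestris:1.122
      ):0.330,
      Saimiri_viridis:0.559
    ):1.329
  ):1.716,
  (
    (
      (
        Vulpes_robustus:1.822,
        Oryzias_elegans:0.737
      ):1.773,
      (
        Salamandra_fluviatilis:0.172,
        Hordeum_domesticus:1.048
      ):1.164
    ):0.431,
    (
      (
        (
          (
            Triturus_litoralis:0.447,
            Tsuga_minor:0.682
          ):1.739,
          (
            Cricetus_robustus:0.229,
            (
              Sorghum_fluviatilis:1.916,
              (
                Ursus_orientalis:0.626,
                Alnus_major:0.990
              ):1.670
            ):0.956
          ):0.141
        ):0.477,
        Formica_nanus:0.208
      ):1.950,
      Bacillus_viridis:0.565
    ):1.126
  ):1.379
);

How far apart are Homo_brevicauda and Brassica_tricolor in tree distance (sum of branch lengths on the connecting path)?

6.616

The path runs Homo_brevicauda → … → MRCA → … → Brassica_tricolor; the MRCA is the node subtending (((Homo_brevicauda,Cercopithecus_fluviatilis),Martes_montanus),(((Klebsiella_sylvestris,Pongo_robustus),(Brassica_tricolor,(Gulo_robustus,Salmo_fluviatilis)),Larix_sylvestris),Saimiri_viridis)).
Branch lengths along that path: 0.617 + 0.770 + 1.288 + 1.329 + 0.330 + 0.962 + 1.320 = 6.616.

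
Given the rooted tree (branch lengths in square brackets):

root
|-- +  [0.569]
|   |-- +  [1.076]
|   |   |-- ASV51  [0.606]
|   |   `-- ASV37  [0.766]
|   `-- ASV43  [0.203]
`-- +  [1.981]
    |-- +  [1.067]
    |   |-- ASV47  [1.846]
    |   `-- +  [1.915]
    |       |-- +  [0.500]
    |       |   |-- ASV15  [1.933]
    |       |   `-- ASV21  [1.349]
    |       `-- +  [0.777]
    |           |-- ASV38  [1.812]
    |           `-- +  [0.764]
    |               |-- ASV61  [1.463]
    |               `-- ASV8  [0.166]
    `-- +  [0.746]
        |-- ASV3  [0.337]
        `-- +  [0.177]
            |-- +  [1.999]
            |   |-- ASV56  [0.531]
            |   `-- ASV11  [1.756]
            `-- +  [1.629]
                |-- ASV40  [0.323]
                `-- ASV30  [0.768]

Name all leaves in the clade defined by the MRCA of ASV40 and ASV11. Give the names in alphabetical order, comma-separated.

ASV11, ASV30, ASV40, ASV56

Tracing ASV40: it sits inside (ASV40,ASV30).
Tracing ASV11: it sits inside (ASV56,ASV11).
The smallest clade enclosing both is ((ASV56,ASV11),(ASV40,ASV30)); the answer is its 4 terminal taxa in alphabetical order.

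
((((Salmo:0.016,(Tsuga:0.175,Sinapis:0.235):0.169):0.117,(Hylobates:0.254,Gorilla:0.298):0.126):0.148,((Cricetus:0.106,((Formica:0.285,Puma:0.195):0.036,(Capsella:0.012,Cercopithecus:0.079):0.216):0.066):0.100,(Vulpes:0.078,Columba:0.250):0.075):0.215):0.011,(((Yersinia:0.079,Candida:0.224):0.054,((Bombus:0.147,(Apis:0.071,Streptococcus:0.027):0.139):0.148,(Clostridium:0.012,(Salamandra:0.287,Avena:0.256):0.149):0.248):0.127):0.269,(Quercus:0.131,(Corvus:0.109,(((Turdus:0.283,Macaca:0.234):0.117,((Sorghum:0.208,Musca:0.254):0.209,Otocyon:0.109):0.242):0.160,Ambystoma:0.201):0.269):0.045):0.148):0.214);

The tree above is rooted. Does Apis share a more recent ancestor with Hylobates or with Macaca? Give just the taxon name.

The MRCA of Apis and Macaca subtends (((Yersinia,Candida),((Bombus,(Apis,Streptococcus)),(Clostridium,(Salamandra,Avena)))),(Quercus,(Corvus,(((Turdus,Macaca),((Sorghum,Musca),Otocyon)),Ambystoma)))) (16 taxa).
The MRCA of Apis and Hylobates is the root, subtending the entire tree (28 taxa).
The first is nested inside the second, so Apis shares a more recent common ancestor with Macaca.

Macaca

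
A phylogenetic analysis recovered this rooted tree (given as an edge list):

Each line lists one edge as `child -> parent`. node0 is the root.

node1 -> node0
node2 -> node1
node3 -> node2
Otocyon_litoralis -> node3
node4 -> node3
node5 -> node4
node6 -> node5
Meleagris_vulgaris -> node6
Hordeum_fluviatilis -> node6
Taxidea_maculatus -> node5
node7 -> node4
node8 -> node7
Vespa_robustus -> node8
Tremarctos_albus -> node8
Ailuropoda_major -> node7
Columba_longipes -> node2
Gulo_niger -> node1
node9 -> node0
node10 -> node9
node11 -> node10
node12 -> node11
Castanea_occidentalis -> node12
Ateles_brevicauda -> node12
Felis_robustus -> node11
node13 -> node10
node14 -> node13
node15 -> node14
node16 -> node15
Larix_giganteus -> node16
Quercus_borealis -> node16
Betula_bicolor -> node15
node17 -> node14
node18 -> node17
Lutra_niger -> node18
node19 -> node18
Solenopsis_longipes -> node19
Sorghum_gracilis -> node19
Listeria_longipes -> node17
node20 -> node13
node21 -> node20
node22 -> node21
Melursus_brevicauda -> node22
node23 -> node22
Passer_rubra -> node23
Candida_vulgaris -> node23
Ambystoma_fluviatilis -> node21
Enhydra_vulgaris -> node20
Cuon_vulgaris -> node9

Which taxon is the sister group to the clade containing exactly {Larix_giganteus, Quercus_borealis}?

The clade containing exactly {Larix_giganteus, Quercus_borealis} attaches to the tree at the node subtending ((Larix_giganteus,Quercus_borealis),Betula_bicolor).
The other lineage descending from that same node — the sister group — is the single tip Betula_bicolor.

Betula_bicolor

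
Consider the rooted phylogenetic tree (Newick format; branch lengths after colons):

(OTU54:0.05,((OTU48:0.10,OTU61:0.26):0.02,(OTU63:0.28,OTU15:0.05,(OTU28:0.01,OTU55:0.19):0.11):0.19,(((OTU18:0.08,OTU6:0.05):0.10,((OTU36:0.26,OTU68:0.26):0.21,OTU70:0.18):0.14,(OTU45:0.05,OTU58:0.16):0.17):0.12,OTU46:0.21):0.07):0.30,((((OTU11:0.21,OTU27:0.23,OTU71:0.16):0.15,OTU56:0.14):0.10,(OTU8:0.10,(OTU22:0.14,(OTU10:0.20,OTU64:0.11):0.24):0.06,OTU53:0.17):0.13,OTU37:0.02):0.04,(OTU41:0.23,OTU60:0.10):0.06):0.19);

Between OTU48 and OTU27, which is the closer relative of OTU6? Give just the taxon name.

OTU48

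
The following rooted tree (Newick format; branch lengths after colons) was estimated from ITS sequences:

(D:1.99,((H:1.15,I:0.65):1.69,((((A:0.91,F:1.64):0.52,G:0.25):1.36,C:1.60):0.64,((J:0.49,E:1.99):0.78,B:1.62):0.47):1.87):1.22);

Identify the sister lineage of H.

H attaches to the tree at the node subtending (H,I).
The other lineage descending from that same node — the sister group — is the single tip I.

I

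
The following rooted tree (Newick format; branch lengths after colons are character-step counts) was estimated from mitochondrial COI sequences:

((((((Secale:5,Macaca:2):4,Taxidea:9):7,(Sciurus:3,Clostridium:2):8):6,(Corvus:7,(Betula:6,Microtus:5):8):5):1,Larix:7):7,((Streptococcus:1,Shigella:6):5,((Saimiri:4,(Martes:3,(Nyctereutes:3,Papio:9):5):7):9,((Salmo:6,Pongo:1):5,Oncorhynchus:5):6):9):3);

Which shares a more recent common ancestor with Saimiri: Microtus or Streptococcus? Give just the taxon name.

Streptococcus

The MRCA of Saimiri and Streptococcus subtends ((Streptococcus,Shigella),((Saimiri,(Martes,(Nyctereutes,Papio))),((Salmo,Pongo),Oncorhynchus))) (9 taxa).
The MRCA of Saimiri and Microtus is the root, subtending the entire tree (18 taxa).
The first is nested inside the second, so Saimiri shares a more recent common ancestor with Streptococcus.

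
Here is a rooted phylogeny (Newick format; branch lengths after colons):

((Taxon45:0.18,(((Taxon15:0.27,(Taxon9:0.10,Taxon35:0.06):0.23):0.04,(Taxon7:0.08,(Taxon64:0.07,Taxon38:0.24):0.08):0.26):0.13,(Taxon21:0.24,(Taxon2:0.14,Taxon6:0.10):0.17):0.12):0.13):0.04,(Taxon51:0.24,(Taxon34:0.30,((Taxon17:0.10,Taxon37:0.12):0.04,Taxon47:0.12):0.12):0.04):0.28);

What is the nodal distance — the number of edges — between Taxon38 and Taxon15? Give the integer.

5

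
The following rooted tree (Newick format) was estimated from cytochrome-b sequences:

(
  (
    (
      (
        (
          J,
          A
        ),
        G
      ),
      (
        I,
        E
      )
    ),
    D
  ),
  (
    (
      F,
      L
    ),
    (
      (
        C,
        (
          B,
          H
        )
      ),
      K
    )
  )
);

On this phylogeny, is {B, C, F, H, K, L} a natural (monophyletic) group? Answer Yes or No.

Yes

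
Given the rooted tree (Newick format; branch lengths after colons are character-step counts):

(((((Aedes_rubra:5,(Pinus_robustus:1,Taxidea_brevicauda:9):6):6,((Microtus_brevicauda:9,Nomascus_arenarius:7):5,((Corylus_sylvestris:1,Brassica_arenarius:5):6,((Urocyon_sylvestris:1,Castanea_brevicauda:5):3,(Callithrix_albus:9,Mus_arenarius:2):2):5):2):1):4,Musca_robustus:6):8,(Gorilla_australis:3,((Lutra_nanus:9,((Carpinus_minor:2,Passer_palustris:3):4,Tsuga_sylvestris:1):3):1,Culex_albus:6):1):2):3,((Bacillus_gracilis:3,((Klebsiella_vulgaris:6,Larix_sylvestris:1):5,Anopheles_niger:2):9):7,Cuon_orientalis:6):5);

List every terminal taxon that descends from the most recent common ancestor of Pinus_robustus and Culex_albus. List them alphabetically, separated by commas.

Tracing Pinus_robustus: it sits inside (Pinus_robustus,Taxidea_brevicauda).
Tracing Culex_albus: it sits inside ((Lutra_nanus,((Carpinus_minor,Passer_palustris),Tsuga_sylvestris)),Culex_albus).
The smallest clade enclosing both is ((((Aedes_rubra,(Pinus_robustus,Taxidea_brevicauda)),((Microtus_brevicauda,Nomascus_arenarius),((Corylus_sylvestris,Brassica_arenarius),((Urocyon_sylvestris,Castanea_brevicauda),(Callithrix_albus,Mus_arenarius))))),Musca_robustus),(Gorilla_australis,((Lutra_nanus,((Carpinus_minor,Passer_palustris),Tsuga_sylvestris)),Culex_albus))); the answer is its 18 terminal taxa in alphabetical order.

Aedes_rubra, Brassica_arenarius, Callithrix_albus, Carpinus_minor, Castanea_brevicauda, Corylus_sylvestris, Culex_albus, Gorilla_australis, Lutra_nanus, Microtus_brevicauda, Mus_arenarius, Musca_robustus, Nomascus_arenarius, Passer_palustris, Pinus_robustus, Taxidea_brevicauda, Tsuga_sylvestris, Urocyon_sylvestris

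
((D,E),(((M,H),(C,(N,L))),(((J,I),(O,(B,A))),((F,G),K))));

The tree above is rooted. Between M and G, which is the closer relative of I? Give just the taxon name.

G

The MRCA of I and G subtends (((J,I),(O,(B,A))),((F,G),K)) (8 taxa).
The MRCA of I and M subtends (((M,H),(C,(N,L))),(((J,I),(O,(B,A))),((F,G),K))) (13 taxa).
The first is nested inside the second, so I shares a more recent common ancestor with G.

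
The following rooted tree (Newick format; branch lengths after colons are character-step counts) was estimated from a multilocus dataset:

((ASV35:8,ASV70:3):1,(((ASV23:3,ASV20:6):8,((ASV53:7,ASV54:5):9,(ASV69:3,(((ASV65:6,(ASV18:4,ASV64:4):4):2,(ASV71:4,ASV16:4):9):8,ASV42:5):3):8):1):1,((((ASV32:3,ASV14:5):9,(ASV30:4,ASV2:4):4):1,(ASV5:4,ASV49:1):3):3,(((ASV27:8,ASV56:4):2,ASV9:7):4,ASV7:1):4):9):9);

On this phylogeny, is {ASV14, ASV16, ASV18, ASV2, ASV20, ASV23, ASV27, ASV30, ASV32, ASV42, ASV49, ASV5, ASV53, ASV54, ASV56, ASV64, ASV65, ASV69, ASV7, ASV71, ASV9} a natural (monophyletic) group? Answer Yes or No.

The most recent common ancestor of these taxa subtends (((ASV23,ASV20),((ASV53,ASV54),(ASV69,(((ASV65,(ASV18,ASV64)),(ASV71,ASV16)),ASV42)))),((((ASV32,ASV14),(ASV30,ASV2)),(ASV5,ASV49)),(((ASV27,ASV56),ASV9),ASV7))).
That clade has exactly 21 tips — every listed taxon and nothing else — so the group is monophyletic.

Yes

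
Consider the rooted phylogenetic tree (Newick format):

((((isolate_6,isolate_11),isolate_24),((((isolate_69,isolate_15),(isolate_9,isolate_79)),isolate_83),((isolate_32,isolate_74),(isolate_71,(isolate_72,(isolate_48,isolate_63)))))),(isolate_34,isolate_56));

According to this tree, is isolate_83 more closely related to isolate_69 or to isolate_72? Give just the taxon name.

The MRCA of isolate_83 and isolate_69 subtends (((isolate_69,isolate_15),(isolate_9,isolate_79)),isolate_83) (5 taxa).
The MRCA of isolate_83 and isolate_72 subtends ((((isolate_69,isolate_15),(isolate_9,isolate_79)),isolate_83),((isolate_32,isolate_74),(isolate_71,(isolate_72,(isolate_48,isolate_63))))) (11 taxa).
The first is nested inside the second, so isolate_83 shares a more recent common ancestor with isolate_69.

isolate_69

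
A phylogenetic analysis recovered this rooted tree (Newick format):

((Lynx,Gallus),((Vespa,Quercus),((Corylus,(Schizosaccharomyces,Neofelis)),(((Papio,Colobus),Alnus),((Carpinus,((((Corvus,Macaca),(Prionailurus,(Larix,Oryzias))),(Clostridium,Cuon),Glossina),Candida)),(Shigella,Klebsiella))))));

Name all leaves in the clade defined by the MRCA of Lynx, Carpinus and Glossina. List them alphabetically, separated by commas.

Alnus, Candida, Carpinus, Clostridium, Colobus, Corvus, Corylus, Cuon, Gallus, Glossina, Klebsiella, Larix, Lynx, Macaca, Neofelis, Oryzias, Papio, Prionailurus, Quercus, Schizosaccharomyces, Shigella, Vespa

Tracing Lynx: it sits inside (Lynx,Gallus).
Tracing Carpinus: it sits inside (Carpinus,((((Corvus,Macaca),(Prionailurus,(Larix,Oryzias))),(Clostridium,Cuon),Glossina),Candida)).
Tracing Glossina: it sits inside (((Corvus,Macaca),(Prionailurus,(Larix,Oryzias))),(Clostridium,Cuon),Glossina).
The smallest clade enclosing all 3 is the whole tree (their MRCA is the root), so the answer is all 22 tips in alphabetical order.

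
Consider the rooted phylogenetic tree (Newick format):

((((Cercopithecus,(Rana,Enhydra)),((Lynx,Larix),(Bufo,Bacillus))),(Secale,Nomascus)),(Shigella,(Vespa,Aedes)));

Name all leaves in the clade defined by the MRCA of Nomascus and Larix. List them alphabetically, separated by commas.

Bacillus, Bufo, Cercopithecus, Enhydra, Larix, Lynx, Nomascus, Rana, Secale

Tracing Nomascus: it sits inside (Secale,Nomascus).
Tracing Larix: it sits inside (Lynx,Larix).
The smallest clade enclosing both is (((Cercopithecus,(Rana,Enhydra)),((Lynx,Larix),(Bufo,Bacillus))),(Secale,Nomascus)); the answer is its 9 terminal taxa in alphabetical order.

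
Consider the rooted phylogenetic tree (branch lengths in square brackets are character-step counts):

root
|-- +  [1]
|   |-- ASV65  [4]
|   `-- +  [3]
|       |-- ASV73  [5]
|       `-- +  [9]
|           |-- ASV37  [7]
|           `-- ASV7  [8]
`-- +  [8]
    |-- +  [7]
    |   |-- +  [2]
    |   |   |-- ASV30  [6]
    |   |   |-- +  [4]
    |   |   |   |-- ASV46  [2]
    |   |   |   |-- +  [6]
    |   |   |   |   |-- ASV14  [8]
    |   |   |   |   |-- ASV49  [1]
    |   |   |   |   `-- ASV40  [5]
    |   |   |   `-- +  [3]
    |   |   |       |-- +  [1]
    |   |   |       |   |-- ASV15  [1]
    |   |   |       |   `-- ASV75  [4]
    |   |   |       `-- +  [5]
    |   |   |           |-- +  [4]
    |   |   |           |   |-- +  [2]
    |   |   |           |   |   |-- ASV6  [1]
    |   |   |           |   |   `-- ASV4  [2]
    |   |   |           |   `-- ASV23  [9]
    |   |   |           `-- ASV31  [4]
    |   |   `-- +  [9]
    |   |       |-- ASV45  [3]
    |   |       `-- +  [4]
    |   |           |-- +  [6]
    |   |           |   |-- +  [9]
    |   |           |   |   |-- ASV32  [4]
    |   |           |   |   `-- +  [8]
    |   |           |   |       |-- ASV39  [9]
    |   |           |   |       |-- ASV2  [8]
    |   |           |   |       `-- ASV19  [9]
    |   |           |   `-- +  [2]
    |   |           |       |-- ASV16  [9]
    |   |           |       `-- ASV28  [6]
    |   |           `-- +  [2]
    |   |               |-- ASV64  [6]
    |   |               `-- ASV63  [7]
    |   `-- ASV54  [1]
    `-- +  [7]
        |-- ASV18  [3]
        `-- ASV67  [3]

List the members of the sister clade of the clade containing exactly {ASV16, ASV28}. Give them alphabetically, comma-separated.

ASV19, ASV2, ASV32, ASV39

The clade containing exactly {ASV16, ASV28} attaches to the tree at the node subtending ((ASV32,(ASV39,ASV2,ASV19)),(ASV16,ASV28)).
The other lineage descending from that same node — the sister group — is (ASV32,(ASV39,ASV2,ASV19)); its 4 tips in alphabetical order are the answer.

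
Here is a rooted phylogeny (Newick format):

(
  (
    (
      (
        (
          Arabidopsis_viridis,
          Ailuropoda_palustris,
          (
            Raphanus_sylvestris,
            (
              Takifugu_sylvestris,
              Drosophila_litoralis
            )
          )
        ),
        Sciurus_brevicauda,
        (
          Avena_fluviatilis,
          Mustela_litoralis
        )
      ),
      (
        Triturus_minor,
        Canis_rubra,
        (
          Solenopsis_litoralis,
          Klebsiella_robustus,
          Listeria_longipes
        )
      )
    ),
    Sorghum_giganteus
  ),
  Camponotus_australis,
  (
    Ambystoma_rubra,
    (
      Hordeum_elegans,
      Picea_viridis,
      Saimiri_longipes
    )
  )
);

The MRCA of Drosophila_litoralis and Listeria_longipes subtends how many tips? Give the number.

13

The MRCA of Drosophila_litoralis and Listeria_longipes is the node subtending (((Arabidopsis_viridis,Ailuropoda_palustris,(Raphanus_sylvestris,(Takifugu_sylvestris,Drosophila_litoralis))),Sciurus_brevicauda,(Avena_fluviatilis,Mustela_litoralis)),(Triturus_minor,Canis_rubra,(Solenopsis_litoralis,Klebsiella_robustus,Listeria_longipes))).
That clade contains 13 terminal taxa: Ailuropoda_palustris, Arabidopsis_viridis, Avena_fluviatilis, Canis_rubra, Drosophila_litoralis, Klebsiella_robustus, Listeria_longipes, Mustela_litoralis, Raphanus_sylvestris, Sciurus_brevicauda, Solenopsis_litoralis, Takifugu_sylvestris, Triturus_minor.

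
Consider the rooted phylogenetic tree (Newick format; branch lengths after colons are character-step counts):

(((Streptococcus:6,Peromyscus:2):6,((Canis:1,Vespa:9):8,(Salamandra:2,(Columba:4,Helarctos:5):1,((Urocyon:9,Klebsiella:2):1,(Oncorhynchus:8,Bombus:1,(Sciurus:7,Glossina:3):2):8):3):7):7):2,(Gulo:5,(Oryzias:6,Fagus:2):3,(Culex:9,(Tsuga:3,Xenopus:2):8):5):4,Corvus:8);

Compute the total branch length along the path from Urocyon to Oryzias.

42

The path runs Urocyon → … → MRCA → … → Oryzias; the MRCA is the root of the tree.
Branch lengths along that path: 9 + 1 + 3 + 7 + 7 + 2 + 4 + 3 + 6 = 42.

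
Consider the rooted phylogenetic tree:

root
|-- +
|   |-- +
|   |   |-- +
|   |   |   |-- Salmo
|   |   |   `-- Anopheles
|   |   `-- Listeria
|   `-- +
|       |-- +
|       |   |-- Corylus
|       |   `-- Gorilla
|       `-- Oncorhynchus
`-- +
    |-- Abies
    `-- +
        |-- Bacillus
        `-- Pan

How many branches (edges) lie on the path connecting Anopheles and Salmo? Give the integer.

2

The MRCA of Anopheles and Salmo is the node subtending (Salmo,Anopheles).
From Anopheles up to that node: 1 branch. From Salmo up to the same node: 1 branch. Total: 1 + 1 = 2.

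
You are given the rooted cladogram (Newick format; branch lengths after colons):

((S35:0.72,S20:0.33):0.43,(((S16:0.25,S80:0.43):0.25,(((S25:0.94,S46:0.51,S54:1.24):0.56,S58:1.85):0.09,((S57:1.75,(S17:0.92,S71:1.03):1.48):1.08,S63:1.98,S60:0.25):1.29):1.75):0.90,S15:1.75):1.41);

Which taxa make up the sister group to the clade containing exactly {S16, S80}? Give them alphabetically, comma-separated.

S17, S25, S46, S54, S57, S58, S60, S63, S71

The clade containing exactly {S16, S80} attaches to the tree at the node subtending ((S16,S80),(((S25,S46,S54),S58),((S57,(S17,S71)),S63,S60))).
The other lineage descending from that same node — the sister group — is (((S25,S46,S54),S58),((S57,(S17,S71)),S63,S60)); its 9 tips in alphabetical order are the answer.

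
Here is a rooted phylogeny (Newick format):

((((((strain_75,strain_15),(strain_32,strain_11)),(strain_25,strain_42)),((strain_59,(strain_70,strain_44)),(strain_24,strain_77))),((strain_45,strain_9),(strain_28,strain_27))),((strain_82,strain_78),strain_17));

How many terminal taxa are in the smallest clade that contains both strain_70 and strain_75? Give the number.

11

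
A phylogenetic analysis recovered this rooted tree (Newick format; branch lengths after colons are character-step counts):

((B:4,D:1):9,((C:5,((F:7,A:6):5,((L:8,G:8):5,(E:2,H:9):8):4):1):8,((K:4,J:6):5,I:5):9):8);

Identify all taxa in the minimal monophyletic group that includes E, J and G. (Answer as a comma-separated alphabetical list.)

A, C, E, F, G, H, I, J, K, L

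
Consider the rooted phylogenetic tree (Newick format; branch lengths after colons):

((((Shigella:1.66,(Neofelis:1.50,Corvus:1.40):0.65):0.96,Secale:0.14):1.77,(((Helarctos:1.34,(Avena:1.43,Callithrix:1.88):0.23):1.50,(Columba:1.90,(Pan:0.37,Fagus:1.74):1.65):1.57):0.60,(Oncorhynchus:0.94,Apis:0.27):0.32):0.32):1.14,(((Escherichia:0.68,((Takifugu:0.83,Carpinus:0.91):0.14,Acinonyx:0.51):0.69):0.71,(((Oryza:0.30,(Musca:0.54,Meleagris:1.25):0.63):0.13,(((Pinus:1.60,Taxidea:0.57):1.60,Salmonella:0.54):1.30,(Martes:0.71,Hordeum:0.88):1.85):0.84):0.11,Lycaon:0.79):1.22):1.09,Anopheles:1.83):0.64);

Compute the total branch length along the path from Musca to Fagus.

The path runs Musca → … → MRCA → … → Fagus; the MRCA is the root of the tree.
Branch lengths along that path: 0.54 + 0.63 + 0.13 + 0.11 + 1.22 + 1.09 + 0.64 + 1.14 + 0.32 + 0.60 + 1.57 + 1.65 + 1.74 = 11.38.

11.38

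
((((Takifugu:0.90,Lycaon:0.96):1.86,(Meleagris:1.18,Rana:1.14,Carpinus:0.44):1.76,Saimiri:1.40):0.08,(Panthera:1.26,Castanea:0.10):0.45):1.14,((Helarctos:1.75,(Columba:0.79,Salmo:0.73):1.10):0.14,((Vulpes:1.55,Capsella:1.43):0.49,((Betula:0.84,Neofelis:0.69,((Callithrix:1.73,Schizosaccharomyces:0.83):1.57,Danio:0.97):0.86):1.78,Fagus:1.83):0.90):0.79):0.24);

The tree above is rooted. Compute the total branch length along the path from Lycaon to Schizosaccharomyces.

The path runs Lycaon → … → MRCA → … → Schizosaccharomyces; the MRCA is the root of the tree.
Branch lengths along that path: 0.96 + 1.86 + 0.08 + 1.14 + 0.24 + 0.79 + 0.90 + 1.78 + 0.86 + 1.57 + 0.83 = 11.01.

11.01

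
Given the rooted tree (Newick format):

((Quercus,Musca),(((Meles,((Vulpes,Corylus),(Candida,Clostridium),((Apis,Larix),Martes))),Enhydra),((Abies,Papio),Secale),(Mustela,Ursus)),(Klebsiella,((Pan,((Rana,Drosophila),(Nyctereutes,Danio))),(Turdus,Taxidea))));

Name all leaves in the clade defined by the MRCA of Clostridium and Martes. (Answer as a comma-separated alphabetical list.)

Apis, Candida, Clostridium, Corylus, Larix, Martes, Vulpes

Tracing Clostridium: it sits inside (Candida,Clostridium).
Tracing Martes: it sits inside ((Apis,Larix),Martes).
The smallest clade enclosing both is ((Vulpes,Corylus),(Candida,Clostridium),((Apis,Larix),Martes)); the answer is its 7 terminal taxa in alphabetical order.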